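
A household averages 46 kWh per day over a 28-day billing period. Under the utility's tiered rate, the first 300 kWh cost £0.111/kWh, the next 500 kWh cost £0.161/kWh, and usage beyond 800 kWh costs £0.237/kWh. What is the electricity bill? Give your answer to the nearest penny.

£229.46

Usage = 46 kWh/day × 28 days = 1288 kWh
First 300 kWh × £0.111 = £33.30
Next 500 kWh × £0.161 = £80.50
Remaining 488 kWh × £0.237 = £115.66
Total = £229.46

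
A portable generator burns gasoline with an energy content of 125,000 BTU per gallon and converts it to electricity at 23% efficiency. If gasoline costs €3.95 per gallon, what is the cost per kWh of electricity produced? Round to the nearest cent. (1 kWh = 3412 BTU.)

Electrical output per gallon = 125,000 BTU × 0.23 / 3412 BTU/kWh = 8.426 kWh
Cost per kWh = €3.95 / 8.426 kWh = €0.469

€0.47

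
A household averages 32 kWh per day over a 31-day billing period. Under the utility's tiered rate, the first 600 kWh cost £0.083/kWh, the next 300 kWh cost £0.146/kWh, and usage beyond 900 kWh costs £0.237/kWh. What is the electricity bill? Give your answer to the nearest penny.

Usage = 32 kWh/day × 31 days = 992 kWh
First 600 kWh × £0.083 = £49.80
Next 300 kWh × £0.146 = £43.80
Remaining 92 kWh × £0.237 = £21.80
Total = £115.40

£115.40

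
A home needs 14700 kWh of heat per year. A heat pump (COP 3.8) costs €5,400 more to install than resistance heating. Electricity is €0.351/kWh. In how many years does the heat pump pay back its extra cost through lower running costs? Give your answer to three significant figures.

1.42 years

Resistance: 14700 kWh × €0.351 = €5,159.70/yr
Heat pump: 14700 / 3.8 = 3868 kWh in → × €0.351 = €1,357.82/yr
Annual savings = €3,801.88
Payback = €5,400 / €3,801.88 = 1.42 years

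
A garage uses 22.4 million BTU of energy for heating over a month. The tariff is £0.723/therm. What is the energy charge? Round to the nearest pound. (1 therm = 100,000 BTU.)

£162

22.4 million BTU × (10 therm/million BTU) = 224 therm
Cost = 224 therm × £0.723/therm = £161.95 ≈ £162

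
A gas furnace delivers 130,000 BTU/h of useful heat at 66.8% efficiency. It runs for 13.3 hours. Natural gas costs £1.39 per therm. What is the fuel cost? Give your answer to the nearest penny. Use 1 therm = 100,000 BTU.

£35.98

Heat delivered = 130,000 BTU/h × 13.3 h = 1,729,000 BTU
Gas input = 1,729,000 / 0.668 = 2,588,323 BTU
= 2,588,323 / 100,000 = 25.88 therm
Cost = 25.88 × £1.39/therm = £35.98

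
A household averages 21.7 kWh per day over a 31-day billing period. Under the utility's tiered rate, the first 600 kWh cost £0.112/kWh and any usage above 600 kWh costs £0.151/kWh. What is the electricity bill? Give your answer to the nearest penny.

£78.18

Usage = 21.7 kWh/day × 31 days = 672.7 kWh
First 600 kWh × £0.112 = £67.20
Remaining 72.7 kWh × £0.151 = £10.98
Total = £78.18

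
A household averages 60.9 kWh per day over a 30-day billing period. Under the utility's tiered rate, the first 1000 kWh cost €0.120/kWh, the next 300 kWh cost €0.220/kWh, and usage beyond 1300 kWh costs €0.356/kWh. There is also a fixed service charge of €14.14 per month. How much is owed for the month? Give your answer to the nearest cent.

Usage = 60.9 kWh/day × 30 days = 1827 kWh
First 1000 kWh × €0.120 = €120.00
Next 300 kWh × €0.220 = €66.00
Remaining 527 kWh × €0.356 = €187.61
Energy charge = €373.61; + service €14.14 = €387.75

€387.75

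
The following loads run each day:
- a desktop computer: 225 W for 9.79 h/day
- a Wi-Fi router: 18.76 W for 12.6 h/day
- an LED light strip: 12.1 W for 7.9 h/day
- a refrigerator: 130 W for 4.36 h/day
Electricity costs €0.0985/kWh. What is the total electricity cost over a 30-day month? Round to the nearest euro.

€9

desktop computer: 225 W × 9.79 h × 30 d = 66,082 Wh = 66.08 kWh
Wi-Fi router: 18.76 W × 12.6 h × 30 d = 7,091 Wh = 7.091 kWh
LED light strip: 12.1 W × 7.9 h × 30 d = 2,868 Wh = 2.868 kWh
refrigerator: 130 W × 4.36 h × 30 d = 17,004 Wh = 17 kWh
Total energy = 66.08 + 7.091 + 2.868 + 17 = 93.05 kWh
Cost = 93.05 kWh × €0.0985 = €9.16 ≈ €9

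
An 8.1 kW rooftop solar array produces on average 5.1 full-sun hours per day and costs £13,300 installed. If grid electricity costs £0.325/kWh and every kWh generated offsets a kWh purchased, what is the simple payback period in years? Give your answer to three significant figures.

Daily generation = 8.1 kW × 5.1 h = 41.31 kWh
Annual generation = 41.31 × 365 = 15078 kWh
Annual savings = 15078 × £0.325 = £4,900.40
Payback = £13,300 / £4,900.40 = 2.71 years

2.71 years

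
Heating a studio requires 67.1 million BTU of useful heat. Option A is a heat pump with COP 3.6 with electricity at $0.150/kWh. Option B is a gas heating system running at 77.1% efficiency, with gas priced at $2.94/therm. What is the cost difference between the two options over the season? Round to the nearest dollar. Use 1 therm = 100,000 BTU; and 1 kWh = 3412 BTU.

$1739

Heat load = 67.1 × 10⁶ BTU = 67,100,000 BTU
Gas: input = 67,100,000 / 0.771 = 87,029,831 BTU = 870.3 therm → 870.3 × $2.94 = $2,558.68
Heat pump: 67,100,000 BTU / 3412 = 19,670 kWh heat; / 3.6 = 5,463 kWh in → × $0.150 = $819.41
Difference = |$2,558.68 − $819.41| = $1,739.27 ≈ $1739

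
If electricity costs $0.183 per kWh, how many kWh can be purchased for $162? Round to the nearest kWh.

885 kWh

$162 / $0.183 per kWh = 885.2 kWh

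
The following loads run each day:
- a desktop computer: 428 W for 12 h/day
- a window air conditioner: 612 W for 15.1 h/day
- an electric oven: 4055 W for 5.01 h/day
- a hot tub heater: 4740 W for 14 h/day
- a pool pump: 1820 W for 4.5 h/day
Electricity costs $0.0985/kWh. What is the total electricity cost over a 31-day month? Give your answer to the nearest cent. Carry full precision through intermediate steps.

desktop computer: 428 W × 12 h × 31 d = 159,216 Wh = 159.2 kWh
window air conditioner: 612 W × 15.1 h × 31 d = 286,477 Wh = 286.5 kWh
electric oven: 4055 W × 5.01 h × 31 d = 629,782 Wh = 629.8 kWh
hot tub heater: 4740 W × 14 h × 31 d = 2,057,160 Wh = 2,057 kWh
pool pump: 1820 W × 4.5 h × 31 d = 253,890 Wh = 253.9 kWh
Total energy = 159.2 + 286.5 + 629.8 + 2,057 + 253.9 = 3,387 kWh
Cost = 3,387 kWh × $0.0985 = $333.57

$333.57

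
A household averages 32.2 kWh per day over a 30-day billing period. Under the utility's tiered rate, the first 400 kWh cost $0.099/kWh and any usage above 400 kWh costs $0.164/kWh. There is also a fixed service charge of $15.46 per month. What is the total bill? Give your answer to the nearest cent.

Usage = 32.2 kWh/day × 30 days = 966 kWh
First 400 kWh × $0.099 = $39.60
Remaining 566 kWh × $0.164 = $92.82
Energy charge = $132.42; + service $15.46 = $147.88

$147.88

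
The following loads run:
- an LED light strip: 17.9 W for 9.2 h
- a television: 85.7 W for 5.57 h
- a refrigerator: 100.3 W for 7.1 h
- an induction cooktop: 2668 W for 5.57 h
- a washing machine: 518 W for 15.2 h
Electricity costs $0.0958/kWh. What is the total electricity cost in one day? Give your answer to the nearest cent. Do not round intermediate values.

LED light strip: 17.9 W × 9.2 h = 165 Wh = 0.1647 kWh
television: 85.7 W × 5.57 h = 477 Wh = 0.4773 kWh
refrigerator: 100.3 W × 7.1 h = 712 Wh = 0.7121 kWh
induction cooktop: 2668 W × 5.57 h = 14,861 Wh = 14.86 kWh
washing machine: 518 W × 15.2 h = 7,874 Wh = 7.874 kWh
Total energy = 0.1647 + 0.4773 + 0.7121 + 14.86 + 7.874 = 24.09 kWh
Cost = 24.09 kWh × $0.0958 = $2.31

$2.31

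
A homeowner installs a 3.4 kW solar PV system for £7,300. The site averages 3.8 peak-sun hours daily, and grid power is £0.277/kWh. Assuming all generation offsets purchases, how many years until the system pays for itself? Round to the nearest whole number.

6 years

Daily generation = 3.4 kW × 3.8 h = 12.92 kWh
Annual generation = 12.92 × 365 = 4715.8 kWh
Annual savings = 4715.8 × £0.277 = £1,306.28
Payback = £7,300 / £1,306.28 = 5.59 years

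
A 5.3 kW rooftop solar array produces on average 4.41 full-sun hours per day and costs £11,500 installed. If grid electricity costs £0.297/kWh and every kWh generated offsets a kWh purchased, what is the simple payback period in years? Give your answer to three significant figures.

Daily generation = 5.3 kW × 4.41 h = 23.37 kWh
Annual generation = 23.37 × 365 = 8531.1 kWh
Annual savings = 8531.1 × £0.297 = £2,533.75
Payback = £11,500 / £2,533.75 = 4.54 years

4.54 years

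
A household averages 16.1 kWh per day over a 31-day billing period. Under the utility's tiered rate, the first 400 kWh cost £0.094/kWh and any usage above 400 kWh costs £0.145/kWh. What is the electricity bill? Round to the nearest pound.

£52

Usage = 16.1 kWh/day × 31 days = 499.1 kWh
First 400 kWh × £0.094 = £37.60
Remaining 99.1 kWh × £0.145 = £14.37
Total = £51.97 ≈ £52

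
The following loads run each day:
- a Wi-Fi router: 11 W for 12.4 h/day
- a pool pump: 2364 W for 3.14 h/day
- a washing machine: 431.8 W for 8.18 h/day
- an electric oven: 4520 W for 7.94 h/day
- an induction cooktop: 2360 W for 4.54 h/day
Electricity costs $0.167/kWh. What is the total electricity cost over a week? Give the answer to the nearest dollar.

$67

Wi-Fi router: 11 W × 12.4 h × 7 d = 955 Wh = 0.9548 kWh
pool pump: 2364 W × 3.14 h × 7 d = 51,961 Wh = 51.96 kWh
washing machine: 431.8 W × 8.18 h × 7 d = 24,725 Wh = 24.72 kWh
electric oven: 4520 W × 7.94 h × 7 d = 251,222 Wh = 251.2 kWh
induction cooktop: 2360 W × 4.54 h × 7 d = 75,001 Wh = 75 kWh
Total energy = 0.9548 + 51.96 + 24.72 + 251.2 + 75 = 403.9 kWh
Cost = 403.9 kWh × $0.167 = $67.45 ≈ $67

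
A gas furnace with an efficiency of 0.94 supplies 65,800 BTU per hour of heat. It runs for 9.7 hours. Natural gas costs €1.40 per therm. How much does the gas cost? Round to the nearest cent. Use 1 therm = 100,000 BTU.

€9.51

Heat delivered = 65,800 BTU/h × 9.7 h = 638,260 BTU
Gas input = 638,260 / 0.94 = 679,000 BTU
= 679,000 / 100,000 = 6.79 therm
Cost = 6.79 × €1.40/therm = €9.51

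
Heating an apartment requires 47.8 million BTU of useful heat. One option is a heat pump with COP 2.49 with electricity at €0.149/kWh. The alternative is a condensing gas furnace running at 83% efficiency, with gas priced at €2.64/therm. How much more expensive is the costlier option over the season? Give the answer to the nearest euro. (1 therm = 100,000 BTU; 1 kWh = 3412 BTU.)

€682

Heat load = 47.8 × 10⁶ BTU = 47,800,000 BTU
Gas: input = 47,800,000 / 0.83 = 57,590,361 BTU = 575.9 therm → 575.9 × €2.64 = €1,520.39
Heat pump: 47,800,000 BTU / 3412 = 14,010 kWh heat; / 2.49 = 5,626 kWh in → × €0.149 = €838.31
Difference = |€1,520.39 − €838.31| = €682.07 ≈ €682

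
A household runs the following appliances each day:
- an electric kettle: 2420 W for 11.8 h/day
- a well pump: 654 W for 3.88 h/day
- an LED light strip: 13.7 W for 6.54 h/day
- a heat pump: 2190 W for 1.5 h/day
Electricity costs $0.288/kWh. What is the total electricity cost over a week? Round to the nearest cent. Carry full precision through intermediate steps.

$69.49

electric kettle: 2420 W × 11.8 h × 7 d = 199,892 Wh = 199.9 kWh
well pump: 654 W × 3.88 h × 7 d = 17,763 Wh = 17.76 kWh
LED light strip: 13.7 W × 6.54 h × 7 d = 627 Wh = 0.6272 kWh
heat pump: 2190 W × 1.5 h × 7 d = 22,995 Wh = 23 kWh
Total energy = 199.9 + 17.76 + 0.6272 + 23 = 241.3 kWh
Cost = 241.3 kWh × $0.288 = $69.49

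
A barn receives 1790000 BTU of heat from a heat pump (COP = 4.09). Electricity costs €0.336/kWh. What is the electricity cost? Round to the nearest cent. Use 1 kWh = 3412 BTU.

Heat delivered = 1,790,000 BTU / 3412 = 524.6 kWh
Electrical input = 524.6 kWh / 4.09 = 128.3 kWh
Cost = 128.3 × €0.336/kWh = €43.10

€43.10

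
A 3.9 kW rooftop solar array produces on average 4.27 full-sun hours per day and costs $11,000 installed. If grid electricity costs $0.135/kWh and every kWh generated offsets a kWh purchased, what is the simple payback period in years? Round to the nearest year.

13 years

Daily generation = 3.9 kW × 4.27 h = 16.65 kWh
Annual generation = 16.65 × 365 = 6078.3 kWh
Annual savings = 6078.3 × $0.135 = $820.58
Payback = $11,000 / $820.58 = 13.4 years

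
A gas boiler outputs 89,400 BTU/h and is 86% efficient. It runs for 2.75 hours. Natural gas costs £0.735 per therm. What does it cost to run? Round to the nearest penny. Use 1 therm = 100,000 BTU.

Heat delivered = 89,400 BTU/h × 2.75 h = 245,850 BTU
Gas input = 245,850 / 0.86 = 285,872 BTU
= 285,872 / 100,000 = 2.859 therm
Cost = 2.859 × £0.735/therm = £2.10

£2.10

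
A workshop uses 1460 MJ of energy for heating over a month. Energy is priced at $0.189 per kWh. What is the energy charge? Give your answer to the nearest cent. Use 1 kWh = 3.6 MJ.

$76.65

1460 MJ × (0.27778 kWh/MJ) = 405.6 kWh
Cost = 405.6 kWh × $0.189/kWh = $76.65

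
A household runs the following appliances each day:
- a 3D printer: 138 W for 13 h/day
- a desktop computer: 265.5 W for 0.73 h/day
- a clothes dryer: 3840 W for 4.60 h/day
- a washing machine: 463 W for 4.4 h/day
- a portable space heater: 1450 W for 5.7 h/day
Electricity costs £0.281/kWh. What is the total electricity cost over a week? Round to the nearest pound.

3D printer: 138 W × 13 h × 7 d = 12,558 Wh = 12.56 kWh
desktop computer: 265.5 W × 0.73 h × 7 d = 1,357 Wh = 1.357 kWh
clothes dryer: 3840 W × 4.60 h × 7 d = 123,648 Wh = 123.6 kWh
washing machine: 463 W × 4.4 h × 7 d = 14,260 Wh = 14.26 kWh
portable space heater: 1450 W × 5.7 h × 7 d = 57,855 Wh = 57.85 kWh
Total energy = 12.56 + 1.357 + 123.6 + 14.26 + 57.85 = 209.7 kWh
Cost = 209.7 kWh × £0.281 = £58.92 ≈ £59

£59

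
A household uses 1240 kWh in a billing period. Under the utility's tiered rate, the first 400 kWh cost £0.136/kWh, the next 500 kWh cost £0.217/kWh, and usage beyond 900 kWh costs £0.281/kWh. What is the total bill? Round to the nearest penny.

£258.44

First 400 kWh × £0.136 = £54.40
Next 500 kWh × £0.217 = £108.50
Remaining 340 kWh × £0.281 = £95.54
Total = £258.44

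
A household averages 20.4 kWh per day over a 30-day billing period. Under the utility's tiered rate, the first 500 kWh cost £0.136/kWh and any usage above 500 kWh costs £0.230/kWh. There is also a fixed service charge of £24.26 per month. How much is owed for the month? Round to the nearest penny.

£118.02

Usage = 20.4 kWh/day × 30 days = 612 kWh
First 500 kWh × £0.136 = £68.00
Remaining 112 kWh × £0.230 = £25.76
Energy charge = £93.76; + service £24.26 = £118.02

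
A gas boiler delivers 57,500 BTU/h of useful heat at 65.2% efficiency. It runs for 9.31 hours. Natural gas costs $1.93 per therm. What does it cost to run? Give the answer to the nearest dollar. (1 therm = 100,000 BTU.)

Heat delivered = 57,500 BTU/h × 9.31 h = 535,325 BTU
Gas input = 535,325 / 0.652 = 821,051 BTU
= 821,051 / 100,000 = 8.211 therm
Cost = 8.211 × $1.93/therm = $15.85 ≈ $16

$16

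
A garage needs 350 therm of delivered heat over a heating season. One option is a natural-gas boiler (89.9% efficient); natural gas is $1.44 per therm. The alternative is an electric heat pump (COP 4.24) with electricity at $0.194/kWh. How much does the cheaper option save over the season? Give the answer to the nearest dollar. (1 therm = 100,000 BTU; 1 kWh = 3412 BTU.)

$91

Heat load = 350 therm × 100,000 = 35,000,000 BTU
Gas: input = 35,000,000 / 0.899 = 38,932,147 BTU = 389.3 therm → 389.3 × $1.44 = $560.62
Heat pump: 35,000,000 BTU / 3412 = 10,260 kWh heat; / 4.24 = 2,419 kWh in → × $0.194 = $469.35
Difference = |$560.62 − $469.35| = $91.27 ≈ $91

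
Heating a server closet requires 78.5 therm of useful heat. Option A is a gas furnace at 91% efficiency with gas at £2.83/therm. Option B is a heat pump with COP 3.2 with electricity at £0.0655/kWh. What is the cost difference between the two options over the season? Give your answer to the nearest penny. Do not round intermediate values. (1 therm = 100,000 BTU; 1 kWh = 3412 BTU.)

£197.03

Heat load = 78.5 therm × 100,000 = 7,850,000 BTU
Gas: input = 7,850,000 / 0.91 = 8,626,374 BTU = 86.26 therm → 86.26 × £2.83 = £244.13
Heat pump: 7,850,000 BTU / 3412 = 2,301 kWh heat; / 3.2 = 719 kWh in → × £0.0655 = £47.09
Difference = |£244.13 − £47.09| = £197.03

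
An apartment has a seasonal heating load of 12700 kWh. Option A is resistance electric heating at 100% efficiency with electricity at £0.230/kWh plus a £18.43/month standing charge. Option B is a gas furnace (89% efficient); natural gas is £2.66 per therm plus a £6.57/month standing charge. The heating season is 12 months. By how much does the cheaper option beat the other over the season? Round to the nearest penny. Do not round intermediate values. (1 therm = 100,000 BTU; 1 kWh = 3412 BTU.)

Heat load = 12700 kWh × 3412 = 43,332,400 BTU
Gas: input = 43,332,400 / 0.89 = 48,688,090 BTU = 486.9 therm → 486.9 × £2.66 = £1,295.10; + 12 × £6.57 standing = £1,373.94
Electric: 43,332,400 BTU / 3412 = 12,700 kWh → × £0.230 = £2,921.00; + 12 × £18.43 standing = £3,142.16
Difference = |£1,373.94 − £3,142.16| = £1,768.22

£1768.22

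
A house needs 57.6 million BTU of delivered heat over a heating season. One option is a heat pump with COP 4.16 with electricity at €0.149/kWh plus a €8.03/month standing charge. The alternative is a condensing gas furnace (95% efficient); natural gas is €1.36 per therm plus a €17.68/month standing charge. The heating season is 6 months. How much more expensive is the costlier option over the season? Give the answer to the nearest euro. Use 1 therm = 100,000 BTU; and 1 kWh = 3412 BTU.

€278

Heat load = 57.6 × 10⁶ BTU = 57,600,000 BTU
Gas: input = 57,600,000 / 0.95 = 60,631,579 BTU = 606.3 therm → 606.3 × €1.36 = €824.59; + 6 × €17.68 standing = €930.67
Heat pump: 57,600,000 BTU / 3412 = 16,880 kWh heat; / 4.16 = 4,058 kWh in → × €0.149 = €604.65; + 6 × €8.03 standing = €652.83
Difference = |€930.67 − €652.83| = €277.84 ≈ €278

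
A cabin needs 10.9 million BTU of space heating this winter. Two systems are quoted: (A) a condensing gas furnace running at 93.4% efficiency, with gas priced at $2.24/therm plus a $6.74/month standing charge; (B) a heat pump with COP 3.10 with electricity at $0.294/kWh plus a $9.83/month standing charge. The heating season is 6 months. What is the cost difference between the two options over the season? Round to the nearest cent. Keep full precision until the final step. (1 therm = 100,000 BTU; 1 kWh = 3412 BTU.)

Heat load = 10.9 × 10⁶ BTU = 10,900,000 BTU
Gas: input = 10,900,000 / 0.934 = 11,670,236 BTU = 116.7 therm → 116.7 × $2.24 = $261.41; + 6 × $6.74 standing = $301.85
Heat pump: 10,900,000 BTU / 3412 = 3,195 kWh heat; / 3.10 = 1,031 kWh in → × $0.294 = $302.97; + 6 × $9.83 standing = $361.95
Difference = |$301.85 − $361.95| = $60.10

$60.10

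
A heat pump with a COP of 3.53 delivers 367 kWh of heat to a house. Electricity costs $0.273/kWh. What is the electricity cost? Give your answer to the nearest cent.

$28.38

Electrical input = 367 kWh / 3.53 = 104 kWh
Cost = 104 × $0.273/kWh = $28.38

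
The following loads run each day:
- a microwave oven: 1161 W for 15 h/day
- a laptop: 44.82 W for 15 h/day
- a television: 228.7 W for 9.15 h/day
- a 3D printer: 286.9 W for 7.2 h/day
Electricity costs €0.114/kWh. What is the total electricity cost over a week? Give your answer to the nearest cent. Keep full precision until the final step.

€17.75

microwave oven: 1161 W × 15 h × 7 d = 121,905 Wh = 121.9 kWh
laptop: 44.82 W × 15 h × 7 d = 4,706 Wh = 4.706 kWh
television: 228.7 W × 9.15 h × 7 d = 14,648 Wh = 14.65 kWh
3D printer: 286.9 W × 7.2 h × 7 d = 14,460 Wh = 14.46 kWh
Total energy = 121.9 + 4.706 + 14.65 + 14.46 = 155.7 kWh
Cost = 155.7 kWh × €0.114 = €17.75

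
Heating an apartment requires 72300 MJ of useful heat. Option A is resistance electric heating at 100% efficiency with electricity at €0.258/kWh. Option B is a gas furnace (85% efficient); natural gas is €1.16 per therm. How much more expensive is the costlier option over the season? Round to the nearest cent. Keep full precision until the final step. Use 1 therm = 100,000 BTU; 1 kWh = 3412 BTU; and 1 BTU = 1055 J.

€4246.75

Heat load = 72300 MJ = 72,300,000,000 J / 1055 = 68,530,806 BTU
Gas: input = 68,530,806 / 0.850 = 80,624,477 BTU = 806.2 therm → 806.2 × €1.16 = €935.24
Electric: 68,530,806 BTU / 3412 = 20,090 kWh → × €0.258 = €5,181.99
Difference = |€935.24 − €5,181.99| = €4,246.75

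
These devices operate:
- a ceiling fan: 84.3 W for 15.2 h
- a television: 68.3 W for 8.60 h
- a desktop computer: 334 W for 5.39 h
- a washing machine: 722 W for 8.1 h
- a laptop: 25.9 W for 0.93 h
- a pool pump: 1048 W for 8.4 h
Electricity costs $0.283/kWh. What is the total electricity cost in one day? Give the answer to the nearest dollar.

ceiling fan: 84.3 W × 15.2 h = 1,281 Wh = 1.281 kWh
television: 68.3 W × 8.60 h = 587 Wh = 0.5874 kWh
desktop computer: 334 W × 5.39 h = 1,800 Wh = 1.8 kWh
washing machine: 722 W × 8.1 h = 5,848 Wh = 5.848 kWh
laptop: 25.9 W × 0.93 h = 24 Wh = 0.02409 kWh
pool pump: 1048 W × 8.4 h = 8,803 Wh = 8.803 kWh
Total energy = 1.281 + 0.5874 + 1.8 + 5.848 + 0.02409 + 8.803 = 18.34 kWh
Cost = 18.34 kWh × $0.283 = $5.19 ≈ $5

$5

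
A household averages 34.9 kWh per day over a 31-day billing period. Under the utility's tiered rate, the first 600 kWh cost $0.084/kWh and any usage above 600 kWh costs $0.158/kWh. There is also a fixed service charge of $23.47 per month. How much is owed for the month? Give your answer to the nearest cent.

Usage = 34.9 kWh/day × 31 days = 1081.9 kWh
First 600 kWh × $0.084 = $50.40
Remaining 481.9 kWh × $0.158 = $76.14
Energy charge = $126.54; + service $23.47 = $150.01

$150.01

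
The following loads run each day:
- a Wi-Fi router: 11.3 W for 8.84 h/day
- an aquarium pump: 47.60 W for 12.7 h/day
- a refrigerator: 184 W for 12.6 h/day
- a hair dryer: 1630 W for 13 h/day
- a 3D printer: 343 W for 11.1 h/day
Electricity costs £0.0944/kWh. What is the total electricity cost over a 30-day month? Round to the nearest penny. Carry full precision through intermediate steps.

£79.35

Wi-Fi router: 11.3 W × 8.84 h × 30 d = 2,997 Wh = 2.997 kWh
aquarium pump: 47.60 W × 12.7 h × 30 d = 18,136 Wh = 18.14 kWh
refrigerator: 184 W × 12.6 h × 30 d = 69,552 Wh = 69.55 kWh
hair dryer: 1630 W × 13 h × 30 d = 635,700 Wh = 635.7 kWh
3D printer: 343 W × 11.1 h × 30 d = 114,219 Wh = 114.2 kWh
Total energy = 2.997 + 18.14 + 69.55 + 635.7 + 114.2 = 840.6 kWh
Cost = 840.6 kWh × £0.0944 = £79.35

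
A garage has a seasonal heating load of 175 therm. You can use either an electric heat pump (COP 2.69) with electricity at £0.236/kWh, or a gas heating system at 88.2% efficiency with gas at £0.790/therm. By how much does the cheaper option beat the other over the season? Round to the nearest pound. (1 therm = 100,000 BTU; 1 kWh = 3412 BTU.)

Heat load = 175 therm × 100,000 = 17,500,000 BTU
Gas: input = 17,500,000 / 0.882 = 19,841,270 BTU = 198.4 therm → 198.4 × £0.790 = £156.75
Heat pump: 17,500,000 BTU / 3412 = 5,129 kWh heat; / 2.69 = 1,907 kWh in → × £0.236 = £449.98
Difference = |£156.75 − £449.98| = £293.23 ≈ £293

£293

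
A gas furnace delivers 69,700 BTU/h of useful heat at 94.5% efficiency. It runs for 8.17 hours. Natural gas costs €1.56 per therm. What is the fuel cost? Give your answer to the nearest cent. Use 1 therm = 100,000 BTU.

€9.40

Heat delivered = 69,700 BTU/h × 8.17 h = 569,449 BTU
Gas input = 569,449 / 0.945 = 602,592 BTU
= 602,592 / 100,000 = 6.026 therm
Cost = 6.026 × €1.56/therm = €9.40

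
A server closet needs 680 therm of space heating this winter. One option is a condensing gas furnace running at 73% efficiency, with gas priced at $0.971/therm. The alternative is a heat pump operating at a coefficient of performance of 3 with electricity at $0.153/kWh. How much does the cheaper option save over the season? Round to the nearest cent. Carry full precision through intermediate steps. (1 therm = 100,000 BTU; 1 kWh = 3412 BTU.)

$111.92

Heat load = 680 therm × 100,000 = 68,000,000 BTU
Gas: input = 68,000,000 / 0.73 = 93,150,685 BTU = 931.5 therm → 931.5 × $0.971 = $904.49
Heat pump: 68,000,000 BTU / 3412 = 19,930 kWh heat; / 3 = 6,643 kWh in → × $0.153 = $1,016.41
Difference = |$904.49 − $1,016.41| = $111.92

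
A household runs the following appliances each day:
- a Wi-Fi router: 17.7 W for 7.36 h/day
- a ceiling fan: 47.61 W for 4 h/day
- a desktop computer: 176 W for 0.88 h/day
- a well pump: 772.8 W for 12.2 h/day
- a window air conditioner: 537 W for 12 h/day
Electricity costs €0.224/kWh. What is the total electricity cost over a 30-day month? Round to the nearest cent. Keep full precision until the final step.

€109.86

Wi-Fi router: 17.7 W × 7.36 h × 30 d = 3,908 Wh = 3.908 kWh
ceiling fan: 47.61 W × 4 h × 30 d = 5,713 Wh = 5.713 kWh
desktop computer: 176 W × 0.88 h × 30 d = 4,646 Wh = 4.646 kWh
well pump: 772.8 W × 12.2 h × 30 d = 282,845 Wh = 282.8 kWh
window air conditioner: 537 W × 12 h × 30 d = 193,320 Wh = 193.3 kWh
Total energy = 3.908 + 5.713 + 4.646 + 282.8 + 193.3 = 490.4 kWh
Cost = 490.4 kWh × €0.224 = €109.86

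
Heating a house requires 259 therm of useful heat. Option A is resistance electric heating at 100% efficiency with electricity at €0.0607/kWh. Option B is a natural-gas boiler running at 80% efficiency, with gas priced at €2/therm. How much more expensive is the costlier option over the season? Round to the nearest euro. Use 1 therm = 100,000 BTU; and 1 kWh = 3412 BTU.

€187

Heat load = 259 therm × 100,000 = 25,900,000 BTU
Gas: input = 25,900,000 / 0.80 = 32,375,000 BTU = 323.8 therm → 323.8 × €2 = €647.50
Electric: 25,900,000 BTU / 3412 = 7,591 kWh → × €0.0607 = €460.76
Difference = |€647.50 − €460.76| = €186.74 ≈ €187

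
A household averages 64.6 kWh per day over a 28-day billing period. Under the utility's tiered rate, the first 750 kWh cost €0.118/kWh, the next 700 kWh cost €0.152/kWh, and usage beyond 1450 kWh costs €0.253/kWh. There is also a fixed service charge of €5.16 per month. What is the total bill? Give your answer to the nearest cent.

Usage = 64.6 kWh/day × 28 days = 1808.8 kWh
First 750 kWh × €0.118 = €88.50
Next 700 kWh × €0.152 = €106.40
Remaining 358.8 kWh × €0.253 = €90.78
Energy charge = €285.68; + service €5.16 = €290.84

€290.84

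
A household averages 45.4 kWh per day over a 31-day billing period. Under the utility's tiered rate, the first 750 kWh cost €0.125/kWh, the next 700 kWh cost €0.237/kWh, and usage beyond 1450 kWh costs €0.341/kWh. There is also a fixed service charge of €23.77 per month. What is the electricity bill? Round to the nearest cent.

Usage = 45.4 kWh/day × 31 days = 1407.4 kWh
First 750 kWh × €0.125 = €93.75
Next 657.4 kWh × €0.237 = €155.80
Remaining tier: 0 kWh (not reached)
Energy charge = €249.55; + service €23.77 = €273.32

€273.32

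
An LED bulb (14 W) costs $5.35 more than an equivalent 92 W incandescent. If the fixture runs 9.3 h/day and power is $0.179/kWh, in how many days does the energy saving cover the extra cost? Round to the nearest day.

Power saved = 92 − 14 = 78 W
Daily energy saved = 78 W × 9.3 h = 725.4 Wh = 0.7254 kWh
Daily savings = 0.7254 × $0.179 = $0.1298
Payback = $5.35 / $0.1298 per day = 41.2 days

41 days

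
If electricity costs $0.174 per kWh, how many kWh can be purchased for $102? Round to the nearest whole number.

586 kWh

$102 / $0.174 per kWh = 586.2 kWh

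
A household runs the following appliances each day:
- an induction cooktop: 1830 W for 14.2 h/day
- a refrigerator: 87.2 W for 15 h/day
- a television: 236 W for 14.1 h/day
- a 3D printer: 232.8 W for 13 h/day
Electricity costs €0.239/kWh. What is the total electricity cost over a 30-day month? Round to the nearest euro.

induction cooktop: 1830 W × 14.2 h × 30 d = 779,580 Wh = 779.6 kWh
refrigerator: 87.2 W × 15 h × 30 d = 39,240 Wh = 39.24 kWh
television: 236 W × 14.1 h × 30 d = 99,828 Wh = 99.83 kWh
3D printer: 232.8 W × 13 h × 30 d = 90,792 Wh = 90.79 kWh
Total energy = 779.6 + 39.24 + 99.83 + 90.79 = 1,009 kWh
Cost = 1,009 kWh × €0.239 = €241.26 ≈ €241

€241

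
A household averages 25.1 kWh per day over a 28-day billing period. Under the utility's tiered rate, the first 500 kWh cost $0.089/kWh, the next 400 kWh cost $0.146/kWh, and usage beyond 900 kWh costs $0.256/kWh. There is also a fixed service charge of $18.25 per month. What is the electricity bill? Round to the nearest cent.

Usage = 25.1 kWh/day × 28 days = 702.8 kWh
First 500 kWh × $0.089 = $44.50
Next 202.8 kWh × $0.146 = $29.61
Remaining tier: 0 kWh (not reached)
Energy charge = $74.11; + service $18.25 = $92.36

$92.36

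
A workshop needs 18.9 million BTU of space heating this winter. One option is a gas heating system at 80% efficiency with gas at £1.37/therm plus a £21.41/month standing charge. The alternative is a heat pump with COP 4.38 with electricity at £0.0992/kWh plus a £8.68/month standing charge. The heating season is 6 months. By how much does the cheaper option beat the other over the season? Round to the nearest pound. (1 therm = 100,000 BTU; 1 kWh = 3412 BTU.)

Heat load = 18.9 × 10⁶ BTU = 18,900,000 BTU
Gas: input = 18,900,000 / 0.80 = 23,625,000 BTU = 236.2 therm → 236.2 × £1.37 = £323.66; + 6 × £21.41 standing = £452.12
Heat pump: 18,900,000 BTU / 3412 = 5,539 kWh heat; / 4.38 = 1,265 kWh in → × £0.0992 = £125.46; + 6 × £8.68 standing = £177.54
Difference = |£452.12 − £177.54| = £274.59 ≈ £275

£275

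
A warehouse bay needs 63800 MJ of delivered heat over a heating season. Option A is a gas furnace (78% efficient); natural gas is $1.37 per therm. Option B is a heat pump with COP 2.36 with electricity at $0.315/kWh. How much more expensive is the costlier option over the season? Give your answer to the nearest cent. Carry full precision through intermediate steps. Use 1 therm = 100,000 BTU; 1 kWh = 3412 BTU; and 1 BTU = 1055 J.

$1303.52

Heat load = 63800 MJ = 63,800,000,000 J / 1055 = 60,473,934 BTU
Gas: input = 60,473,934 / 0.78 = 77,530,684 BTU = 775.3 therm → 775.3 × $1.37 = $1,062.17
Heat pump: 60,473,934 BTU / 3412 = 17,720 kWh heat; / 2.36 = 7,510 kWh in → × $0.315 = $2,365.69
Difference = |$1,062.17 − $2,365.69| = $1,303.52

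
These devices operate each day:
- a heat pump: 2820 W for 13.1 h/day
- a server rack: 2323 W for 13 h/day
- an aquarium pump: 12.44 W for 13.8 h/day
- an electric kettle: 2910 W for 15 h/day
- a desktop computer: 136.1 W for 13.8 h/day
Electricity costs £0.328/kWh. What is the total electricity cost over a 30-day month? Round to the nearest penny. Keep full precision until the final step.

£1110.35

heat pump: 2820 W × 13.1 h × 30 d = 1,108,260 Wh = 1,108 kWh
server rack: 2323 W × 13 h × 30 d = 905,970 Wh = 906 kWh
aquarium pump: 12.44 W × 13.8 h × 30 d = 5,150 Wh = 5.15 kWh
electric kettle: 2910 W × 15 h × 30 d = 1,309,500 Wh = 1,310 kWh
desktop computer: 136.1 W × 13.8 h × 30 d = 56,345 Wh = 56.35 kWh
Total energy = 1,108 + 906 + 5.15 + 1,310 + 56.35 = 3,385 kWh
Cost = 3,385 kWh × £0.328 = £1,110.35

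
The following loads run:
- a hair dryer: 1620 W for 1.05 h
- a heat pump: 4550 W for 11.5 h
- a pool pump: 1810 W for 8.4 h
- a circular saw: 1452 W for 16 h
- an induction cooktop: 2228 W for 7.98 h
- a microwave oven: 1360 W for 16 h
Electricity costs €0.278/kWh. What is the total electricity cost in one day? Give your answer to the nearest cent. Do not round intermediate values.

hair dryer: 1620 W × 1.05 h = 1,701 Wh = 1.701 kWh
heat pump: 4550 W × 11.5 h = 52,325 Wh = 52.33 kWh
pool pump: 1810 W × 8.4 h = 15,204 Wh = 15.2 kWh
circular saw: 1452 W × 16 h = 23,232 Wh = 23.23 kWh
induction cooktop: 2228 W × 7.98 h = 17,779 Wh = 17.78 kWh
microwave oven: 1360 W × 16 h = 21,760 Wh = 21.76 kWh
Total energy = 1.701 + 52.33 + 15.2 + 23.23 + 17.78 + 21.76 = 132 kWh
Cost = 132 kWh × €0.278 = €36.70

€36.70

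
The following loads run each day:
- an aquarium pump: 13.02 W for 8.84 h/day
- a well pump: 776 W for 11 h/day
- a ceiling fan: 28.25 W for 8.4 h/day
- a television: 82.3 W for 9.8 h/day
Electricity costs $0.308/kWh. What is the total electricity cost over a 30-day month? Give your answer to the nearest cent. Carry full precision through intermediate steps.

$89.58

aquarium pump: 13.02 W × 8.84 h × 30 d = 3,453 Wh = 3.453 kWh
well pump: 776 W × 11 h × 30 d = 256,080 Wh = 256.1 kWh
ceiling fan: 28.25 W × 8.4 h × 30 d = 7,119 Wh = 7.119 kWh
television: 82.3 W × 9.8 h × 30 d = 24,196 Wh = 24.2 kWh
Total energy = 3.453 + 256.1 + 7.119 + 24.2 = 290.8 kWh
Cost = 290.8 kWh × $0.308 = $89.58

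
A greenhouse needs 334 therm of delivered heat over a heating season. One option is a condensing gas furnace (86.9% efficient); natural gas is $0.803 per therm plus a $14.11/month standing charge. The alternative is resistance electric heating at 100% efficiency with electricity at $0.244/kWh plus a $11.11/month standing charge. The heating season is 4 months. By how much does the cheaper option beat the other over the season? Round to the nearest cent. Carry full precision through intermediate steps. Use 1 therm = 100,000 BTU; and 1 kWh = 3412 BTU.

$2067.88

Heat load = 334 therm × 100,000 = 33,400,000 BTU
Gas: input = 33,400,000 / 0.869 = 38,434,983 BTU = 384.3 therm → 384.3 × $0.803 = $308.63; + 4 × $14.11 standing = $365.07
Electric: 33,400,000 BTU / 3412 = 9,789 kWh → × $0.244 = $2,388.51; + 4 × $11.11 standing = $2,432.95
Difference = |$365.07 − $2,432.95| = $2,067.88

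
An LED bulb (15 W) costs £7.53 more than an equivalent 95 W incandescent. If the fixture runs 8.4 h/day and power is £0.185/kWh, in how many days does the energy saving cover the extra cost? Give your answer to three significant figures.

Power saved = 95 − 15 = 80 W
Daily energy saved = 80 W × 8.4 h = 672 Wh = 0.672 kWh
Daily savings = 0.672 × £0.185 = £0.1243
Payback = £7.53 / £0.1243 per day = 60.57 days

60.6 days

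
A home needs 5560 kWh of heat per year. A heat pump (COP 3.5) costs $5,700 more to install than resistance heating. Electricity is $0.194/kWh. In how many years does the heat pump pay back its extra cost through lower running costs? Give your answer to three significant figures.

Resistance: 5560 kWh × $0.194 = $1,078.64/yr
Heat pump: 5560 / 3.5 = 1589 kWh in → × $0.194 = $308.18/yr
Annual savings = $770.46
Payback = $5,700 / $770.46 = 7.4 years

7.40 years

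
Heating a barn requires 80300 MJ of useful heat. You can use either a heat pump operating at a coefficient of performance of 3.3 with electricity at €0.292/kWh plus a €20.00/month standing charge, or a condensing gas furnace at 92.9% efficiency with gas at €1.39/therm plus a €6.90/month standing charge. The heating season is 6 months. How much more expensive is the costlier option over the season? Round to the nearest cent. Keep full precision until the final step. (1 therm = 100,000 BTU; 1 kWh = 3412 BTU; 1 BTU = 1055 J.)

Heat load = 80300 MJ = 80,300,000,000 J / 1055 = 76,113,744 BTU
Gas: input = 76,113,744 / 0.929 = 81,930,833 BTU = 819.3 therm → 819.3 × €1.39 = €1,138.84; + 6 × €6.90 standing = €1,180.24
Heat pump: 76,113,744 BTU / 3412 = 22,310 kWh heat; / 3.3 = 6,760 kWh in → × €0.292 = €1,973.89; + 6 × €20.00 standing = €2,093.89
Difference = |€1,180.24 − €2,093.89| = €913.65

€913.65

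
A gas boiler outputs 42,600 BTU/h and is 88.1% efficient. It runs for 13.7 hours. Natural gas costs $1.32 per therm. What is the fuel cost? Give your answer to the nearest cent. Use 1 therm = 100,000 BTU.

$8.74

Heat delivered = 42,600 BTU/h × 13.7 h = 583,620 BTU
Gas input = 583,620 / 0.881 = 662,452 BTU
= 662,452 / 100,000 = 6.625 therm
Cost = 6.625 × $1.32/therm = $8.74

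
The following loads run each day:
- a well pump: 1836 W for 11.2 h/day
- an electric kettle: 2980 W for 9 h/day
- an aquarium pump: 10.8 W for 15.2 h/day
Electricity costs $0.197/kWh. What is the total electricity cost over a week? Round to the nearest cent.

$65.57

well pump: 1836 W × 11.2 h × 7 d = 143,942 Wh = 143.9 kWh
electric kettle: 2980 W × 9 h × 7 d = 187,740 Wh = 187.7 kWh
aquarium pump: 10.8 W × 15.2 h × 7 d = 1,149 Wh = 1.149 kWh
Total energy = 143.9 + 187.7 + 1.149 = 332.8 kWh
Cost = 332.8 kWh × $0.197 = $65.57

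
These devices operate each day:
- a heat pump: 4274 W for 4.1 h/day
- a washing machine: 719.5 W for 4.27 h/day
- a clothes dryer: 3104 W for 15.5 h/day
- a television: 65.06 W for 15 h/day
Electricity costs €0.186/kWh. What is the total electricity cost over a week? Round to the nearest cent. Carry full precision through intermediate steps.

€90.73

heat pump: 4274 W × 4.1 h × 7 d = 122,664 Wh = 122.7 kWh
washing machine: 719.5 W × 4.27 h × 7 d = 21,506 Wh = 21.51 kWh
clothes dryer: 3104 W × 15.5 h × 7 d = 336,784 Wh = 336.8 kWh
television: 65.06 W × 15 h × 7 d = 6,831 Wh = 6.831 kWh
Total energy = 122.7 + 21.51 + 336.8 + 6.831 = 487.8 kWh
Cost = 487.8 kWh × €0.186 = €90.73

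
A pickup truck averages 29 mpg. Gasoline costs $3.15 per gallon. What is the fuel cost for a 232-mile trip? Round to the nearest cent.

$25.20

Fuel = 232 mi / 29 mpg = 8 gal
Cost = 8 gal × $3.15/gal = $25.20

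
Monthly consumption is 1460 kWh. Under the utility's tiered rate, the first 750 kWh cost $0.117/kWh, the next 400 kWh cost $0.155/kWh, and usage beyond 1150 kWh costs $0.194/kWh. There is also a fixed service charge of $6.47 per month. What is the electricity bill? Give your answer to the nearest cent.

$216.36

First 750 kWh × $0.117 = $87.75
Next 400 kWh × $0.155 = $62.00
Remaining 310 kWh × $0.194 = $60.14
Energy charge = $209.89; + service $6.47 = $216.36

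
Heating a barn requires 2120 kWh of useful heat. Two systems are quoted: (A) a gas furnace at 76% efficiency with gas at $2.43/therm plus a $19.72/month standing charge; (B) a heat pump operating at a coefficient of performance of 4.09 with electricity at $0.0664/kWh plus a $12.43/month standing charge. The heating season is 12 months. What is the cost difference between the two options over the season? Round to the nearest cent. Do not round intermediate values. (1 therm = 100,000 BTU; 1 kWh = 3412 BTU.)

$284.34

Heat load = 2120 kWh × 3412 = 7,233,440 BTU
Gas: input = 7,233,440 / 0.76 = 9,517,684 BTU = 95.18 therm → 95.18 × $2.43 = $231.28; + 12 × $19.72 standing = $467.92
Heat pump: 7,233,440 BTU / 3412 = 2,120 kWh heat; / 4.09 = 518.3 kWh in → × $0.0664 = $34.42; + 12 × $12.43 standing = $183.58
Difference = |$467.92 − $183.58| = $284.34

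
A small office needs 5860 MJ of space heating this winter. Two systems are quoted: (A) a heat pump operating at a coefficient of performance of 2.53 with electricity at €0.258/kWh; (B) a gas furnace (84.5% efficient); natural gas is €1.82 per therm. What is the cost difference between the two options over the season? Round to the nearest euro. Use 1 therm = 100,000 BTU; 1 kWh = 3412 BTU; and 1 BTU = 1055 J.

Heat load = 5860 MJ = 5,860,000,000 J / 1055 = 5,554,502 BTU
Gas: input = 5,554,502 / 0.845 = 6,573,376 BTU = 65.73 therm → 65.73 × €1.82 = €119.64
Heat pump: 5,554,502 BTU / 3412 = 1,628 kWh heat; / 2.53 = 643.5 kWh in → × €0.258 = €166.01
Difference = |€119.64 − €166.01| = €46.37 ≈ €46

€46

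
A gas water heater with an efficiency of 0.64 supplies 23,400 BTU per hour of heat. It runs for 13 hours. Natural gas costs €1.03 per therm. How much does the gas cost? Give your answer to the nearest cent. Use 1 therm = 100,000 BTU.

€4.90

Heat delivered = 23,400 BTU/h × 13 h = 304,200 BTU
Gas input = 304,200 / 0.64 = 475,312 BTU
= 475,312 / 100,000 = 4.753 therm
Cost = 4.753 × €1.03/therm = €4.90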